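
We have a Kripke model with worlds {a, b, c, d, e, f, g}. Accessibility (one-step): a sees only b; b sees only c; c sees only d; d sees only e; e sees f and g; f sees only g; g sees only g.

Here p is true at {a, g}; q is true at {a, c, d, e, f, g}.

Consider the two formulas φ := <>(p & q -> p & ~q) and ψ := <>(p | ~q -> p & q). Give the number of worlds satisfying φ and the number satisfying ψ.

For <>(p & q -> p & ~q):
a: successors {b}; p & q -> p & ~q there: b:T. ✓
b: successors {c}; p & q -> p & ~q there: c:T. ✓
c: successors {d}; p & q -> p & ~q there: d:T. ✓
d: successors {e}; p & q -> p & ~q there: e:T. ✓
e: successors {f, g}; p & q -> p & ~q there: f:T, g:F. ✓
f: successors {g}; p & q -> p & ~q there: g:F. ✗
g: successors {g}; p & q -> p & ~q there: g:F. ✗
— 5 worlds.
For <>(p | ~q -> p & q):
a: successors {b}; p | ~q -> p & q there: b:F. ✗
b: successors {c}; p | ~q -> p & q there: c:T. ✓
c: successors {d}; p | ~q -> p & q there: d:T. ✓
d: successors {e}; p | ~q -> p & q there: e:T. ✓
e: successors {f, g}; p | ~q -> p & q there: f:T, g:T. ✓
f: successors {g}; p | ~q -> p & q there: g:T. ✓
g: successors {g}; p | ~q -> p & q there: g:T. ✓
— 6 worlds.

5 and 6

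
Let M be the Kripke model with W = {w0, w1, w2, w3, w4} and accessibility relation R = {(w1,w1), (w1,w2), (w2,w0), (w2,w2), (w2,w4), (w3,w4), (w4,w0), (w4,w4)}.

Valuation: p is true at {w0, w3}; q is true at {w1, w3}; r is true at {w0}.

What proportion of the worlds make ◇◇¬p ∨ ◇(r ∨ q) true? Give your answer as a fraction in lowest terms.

4/5

w0: ◇◇¬p is F, ◇(r ∨ q) is F. ✗
w1: ◇◇¬p is T, ◇(r ∨ q) is T. ✓
w2: ◇◇¬p is T, ◇(r ∨ q) is T. ✓
w3: ◇◇¬p is T, ◇(r ∨ q) is F. ✓
w4: ◇◇¬p is T, ◇(r ∨ q) is T. ✓
That's 4 of 5 worlds, so 4/5.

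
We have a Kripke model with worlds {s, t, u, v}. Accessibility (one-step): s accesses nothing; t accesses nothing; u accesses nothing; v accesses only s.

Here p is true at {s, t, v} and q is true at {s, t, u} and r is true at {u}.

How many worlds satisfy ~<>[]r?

s: <>[]r is F. ✓
t: <>[]r is F. ✓
u: <>[]r is F. ✓
v: <>[]r is T. ✗
Satisfying worlds: {s, t, u}.

3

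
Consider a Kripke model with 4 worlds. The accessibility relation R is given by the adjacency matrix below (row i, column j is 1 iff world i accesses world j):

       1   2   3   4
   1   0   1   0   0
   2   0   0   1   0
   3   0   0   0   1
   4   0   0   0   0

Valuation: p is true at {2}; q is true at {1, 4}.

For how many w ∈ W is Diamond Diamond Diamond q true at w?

1

1: successors {2}; Diamond Diamond q there: 2:T. ✓
2: successors {3}; Diamond Diamond q there: 3:F. ✗
3: successors {4}; Diamond Diamond q there: 4:F. ✗
4: no successors, so Diamond Diamond Diamond q fails. ✗
Satisfying worlds: {1}.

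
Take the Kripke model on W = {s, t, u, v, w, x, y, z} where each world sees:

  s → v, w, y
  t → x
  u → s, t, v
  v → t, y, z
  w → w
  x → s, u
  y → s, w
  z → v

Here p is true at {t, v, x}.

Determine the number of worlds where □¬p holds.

s: successors {v, w, y}; ¬p there: v:F, w:T, y:T. ✗
t: successors {x}; ¬p there: x:F. ✗
u: successors {s, t, v}; ¬p there: s:T, t:F, v:F. ✗
v: successors {t, y, z}; ¬p there: t:F, y:T, z:T. ✗
w: successors {w}; ¬p there: w:T. ✓
x: successors {s, u}; ¬p there: s:T, u:T. ✓
y: successors {s, w}; ¬p there: s:T, w:T. ✓
z: successors {v}; ¬p there: v:F. ✗
Satisfying worlds: {w, x, y}.

3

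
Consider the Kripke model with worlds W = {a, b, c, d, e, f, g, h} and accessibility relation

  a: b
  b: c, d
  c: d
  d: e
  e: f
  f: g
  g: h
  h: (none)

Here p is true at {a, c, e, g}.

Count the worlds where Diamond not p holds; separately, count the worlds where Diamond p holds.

5 and 3

For Diamond not p:
a: successors {b}; not p there: b:T. ✓
b: successors {c, d}; not p there: c:F, d:T. ✓
c: successors {d}; not p there: d:T. ✓
d: successors {e}; not p there: e:F. ✗
e: successors {f}; not p there: f:T. ✓
f: successors {g}; not p there: g:F. ✗
g: successors {h}; not p there: h:T. ✓
h: no successors, so Diamond not p fails. ✗
— 5 worlds.
For Diamond p:
a: successors {b}; p there: b:F. ✗
b: successors {c, d}; p there: c:T, d:F. ✓
c: successors {d}; p there: d:F. ✗
d: successors {e}; p there: e:T. ✓
e: successors {f}; p there: f:F. ✗
f: successors {g}; p there: g:T. ✓
g: successors {h}; p there: h:F. ✗
h: no successors, so Diamond p fails. ✗
— 3 worlds.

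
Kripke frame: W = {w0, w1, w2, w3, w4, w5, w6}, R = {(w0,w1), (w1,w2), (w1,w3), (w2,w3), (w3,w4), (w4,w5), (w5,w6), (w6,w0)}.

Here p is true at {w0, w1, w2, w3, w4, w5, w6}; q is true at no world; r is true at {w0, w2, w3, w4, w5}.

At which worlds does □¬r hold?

w0: successors {w1}; ¬r there: w1:T. ✓
w1: successors {w2, w3}; ¬r there: w2:F, w3:F. ✗
w2: successors {w3}; ¬r there: w3:F. ✗
w3: successors {w4}; ¬r there: w4:F. ✗
w4: successors {w5}; ¬r there: w5:F. ✗
w5: successors {w6}; ¬r there: w6:T. ✓
w6: successors {w0}; ¬r there: w0:F. ✗

{w0, w5}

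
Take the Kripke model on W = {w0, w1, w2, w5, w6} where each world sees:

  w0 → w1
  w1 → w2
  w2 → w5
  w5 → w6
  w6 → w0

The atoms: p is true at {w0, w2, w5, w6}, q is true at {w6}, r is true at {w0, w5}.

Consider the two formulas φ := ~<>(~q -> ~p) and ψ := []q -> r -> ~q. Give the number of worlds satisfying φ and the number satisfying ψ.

For ~<>(~q -> ~p):
w0: <>(~q -> ~p) is T. ✗
w1: <>(~q -> ~p) is F. ✓
w2: <>(~q -> ~p) is F. ✓
w5: <>(~q -> ~p) is T. ✗
w6: <>(~q -> ~p) is F. ✓
— 3 worlds.
For []q -> r -> ~q:
w0: []q is F, r -> ~q is T. ✓
w1: []q is F, r -> ~q is T. ✓
w2: []q is F, r -> ~q is T. ✓
w5: []q is T, r -> ~q is T. ✓
w6: []q is F, r -> ~q is T. ✓
— 5 worlds.

3 and 5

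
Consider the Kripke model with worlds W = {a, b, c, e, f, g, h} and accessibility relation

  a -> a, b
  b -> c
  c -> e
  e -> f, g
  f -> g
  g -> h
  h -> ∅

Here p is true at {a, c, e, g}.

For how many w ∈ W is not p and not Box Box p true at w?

1

a: not p is F, not Box Box p is T. ✗
b: not p is T, not Box Box p is F. ✗
c: not p is F, not Box Box p is T. ✗
e: not p is F, not Box Box p is T. ✗
f: not p is T, not Box Box p is T. ✓
g: not p is F, not Box Box p is F. ✗
h: not p is T, not Box Box p is F. ✗
Satisfying worlds: {f}.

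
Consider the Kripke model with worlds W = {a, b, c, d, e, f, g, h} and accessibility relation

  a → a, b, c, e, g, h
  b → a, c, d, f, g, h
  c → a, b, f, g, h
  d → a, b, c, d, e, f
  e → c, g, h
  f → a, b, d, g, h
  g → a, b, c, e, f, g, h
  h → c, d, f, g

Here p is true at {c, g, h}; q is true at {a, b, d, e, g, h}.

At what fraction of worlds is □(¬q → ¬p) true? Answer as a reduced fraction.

a: successors {a, b, c, e, g, h}; ¬q → ¬p there: a:T, b:T, c:F, e:T, g:T, h:T. ✗
b: successors {a, c, d, f, g, h}; ¬q → ¬p there: a:T, c:F, d:T, f:T, g:T, h:T. ✗
c: successors {a, b, f, g, h}; ¬q → ¬p there: a:T, b:T, f:T, g:T, h:T. ✓
d: successors {a, b, c, d, e, f}; ¬q → ¬p there: a:T, b:T, c:F, d:T, e:T, f:T. ✗
e: successors {c, g, h}; ¬q → ¬p there: c:F, g:T, h:T. ✗
f: successors {a, b, d, g, h}; ¬q → ¬p there: a:T, b:T, d:T, g:T, h:T. ✓
g: successors {a, b, c, e, f, g, h}; ¬q → ¬p there: a:T, b:T, c:F, e:T, f:T, g:T, h:T. ✗
h: successors {c, d, f, g}; ¬q → ¬p there: c:F, d:T, f:T, g:T. ✗
That's 2 of 8 worlds, so 2/8 = 1/4.

1/4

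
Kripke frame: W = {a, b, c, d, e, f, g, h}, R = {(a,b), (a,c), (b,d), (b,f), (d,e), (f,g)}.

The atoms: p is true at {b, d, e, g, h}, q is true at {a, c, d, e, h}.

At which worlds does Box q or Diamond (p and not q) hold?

{a, c, d, e, f, g, h}

a: Box q is F, Diamond (p and not q) is T. ✓
b: Box q is F, Diamond (p and not q) is F. ✗
c: Box q is T, Diamond (p and not q) is F. ✓
d: Box q is T, Diamond (p and not q) is F. ✓
e: Box q is T, Diamond (p and not q) is F. ✓
f: Box q is F, Diamond (p and not q) is T. ✓
g: Box q is T, Diamond (p and not q) is F. ✓
h: Box q is T, Diamond (p and not q) is F. ✓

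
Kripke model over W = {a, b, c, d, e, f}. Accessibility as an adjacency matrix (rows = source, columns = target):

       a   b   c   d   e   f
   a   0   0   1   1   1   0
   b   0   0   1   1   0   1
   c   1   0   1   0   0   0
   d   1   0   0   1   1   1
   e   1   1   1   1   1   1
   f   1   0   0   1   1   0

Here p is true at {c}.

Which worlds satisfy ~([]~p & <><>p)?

a: []~p & <><>p is F. ✓
b: []~p & <><>p is F. ✓
c: []~p & <><>p is F. ✓
d: []~p & <><>p is T. ✗
e: []~p & <><>p is F. ✓
f: []~p & <><>p is T. ✗

{a, b, c, e}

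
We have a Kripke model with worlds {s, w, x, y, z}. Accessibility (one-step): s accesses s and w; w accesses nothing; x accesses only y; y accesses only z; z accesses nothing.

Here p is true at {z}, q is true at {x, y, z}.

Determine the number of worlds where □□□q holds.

4

s: successors {s, w}; □□q there: s:F, w:T. ✗
w: no successors, so □□□q holds vacuously. ✓
x: successors {y}; □□q there: y:T. ✓
y: successors {z}; □□q there: z:T. ✓
z: no successors, so □□□q holds vacuously. ✓
Satisfying worlds: {w, x, y, z}.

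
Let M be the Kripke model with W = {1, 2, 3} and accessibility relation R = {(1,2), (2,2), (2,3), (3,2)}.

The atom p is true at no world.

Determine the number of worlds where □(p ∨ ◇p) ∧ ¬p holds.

0

1: □(p ∨ ◇p) is F, ¬p is T. ✗
2: □(p ∨ ◇p) is F, ¬p is T. ✗
3: □(p ∨ ◇p) is F, ¬p is T. ✗
Satisfying worlds: ∅.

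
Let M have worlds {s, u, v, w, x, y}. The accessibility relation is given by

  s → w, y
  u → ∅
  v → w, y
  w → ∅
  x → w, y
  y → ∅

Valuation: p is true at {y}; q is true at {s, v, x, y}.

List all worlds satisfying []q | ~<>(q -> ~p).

{u, w, y}

s: []q is F, ~<>(q -> ~p) is F. ✗
u: []q is T, ~<>(q -> ~p) is T. ✓
v: []q is F, ~<>(q -> ~p) is F. ✗
w: []q is T, ~<>(q -> ~p) is T. ✓
x: []q is F, ~<>(q -> ~p) is F. ✗
y: []q is T, ~<>(q -> ~p) is T. ✓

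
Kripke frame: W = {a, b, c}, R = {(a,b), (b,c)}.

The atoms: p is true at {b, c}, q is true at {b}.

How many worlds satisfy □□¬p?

a: successors {b}; □¬p there: b:F. ✗
b: successors {c}; □¬p there: c:T. ✓
c: no successors, so □□¬p holds vacuously. ✓
Satisfying worlds: {b, c}.

2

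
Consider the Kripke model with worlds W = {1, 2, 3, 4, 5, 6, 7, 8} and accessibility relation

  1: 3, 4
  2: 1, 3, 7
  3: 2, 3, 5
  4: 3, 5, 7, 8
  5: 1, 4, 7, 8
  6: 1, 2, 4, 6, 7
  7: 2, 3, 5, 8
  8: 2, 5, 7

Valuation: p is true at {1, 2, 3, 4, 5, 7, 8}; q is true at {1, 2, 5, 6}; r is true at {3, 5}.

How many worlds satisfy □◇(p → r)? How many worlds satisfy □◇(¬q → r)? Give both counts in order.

4 and 8

For □◇(p → r):
1: successors {3, 4}; ◇(p → r) there: 3:T, 4:T. ✓
2: successors {1, 3, 7}; ◇(p → r) there: 1:T, 3:T, 7:T. ✓
3: successors {2, 3, 5}; ◇(p → r) there: 2:T, 3:T, 5:F. ✗
4: successors {3, 5, 7, 8}; ◇(p → r) there: 3:T, 5:F, 7:T, 8:T. ✗
5: successors {1, 4, 7, 8}; ◇(p → r) there: 1:T, 4:T, 7:T, 8:T. ✓
6: successors {1, 2, 4, 6, 7}; ◇(p → r) there: 1:T, 2:T, 4:T, 6:T, 7:T. ✓
7: successors {2, 3, 5, 8}; ◇(p → r) there: 2:T, 3:T, 5:F, 8:T. ✗
8: successors {2, 5, 7}; ◇(p → r) there: 2:T, 5:F, 7:T. ✗
— 4 worlds.
For □◇(¬q → r):
1: successors {3, 4}; ◇(¬q → r) there: 3:T, 4:T. ✓
2: successors {1, 3, 7}; ◇(¬q → r) there: 1:T, 3:T, 7:T. ✓
3: successors {2, 3, 5}; ◇(¬q → r) there: 2:T, 3:T, 5:T. ✓
4: successors {3, 5, 7, 8}; ◇(¬q → r) there: 3:T, 5:T, 7:T, 8:T. ✓
5: successors {1, 4, 7, 8}; ◇(¬q → r) there: 1:T, 4:T, 7:T, 8:T. ✓
6: successors {1, 2, 4, 6, 7}; ◇(¬q → r) there: 1:T, 2:T, 4:T, 6:T, 7:T. ✓
7: successors {2, 3, 5, 8}; ◇(¬q → r) there: 2:T, 3:T, 5:T, 8:T. ✓
8: successors {2, 5, 7}; ◇(¬q → r) there: 2:T, 5:T, 7:T. ✓
— 8 worlds.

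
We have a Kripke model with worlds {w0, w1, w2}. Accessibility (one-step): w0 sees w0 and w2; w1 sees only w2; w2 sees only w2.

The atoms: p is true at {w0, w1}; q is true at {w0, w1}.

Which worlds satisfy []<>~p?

w0: successors {w0, w2}; <>~p there: w0:T, w2:T. ✓
w1: successors {w2}; <>~p there: w2:T. ✓
w2: successors {w2}; <>~p there: w2:T. ✓

{w0, w1, w2}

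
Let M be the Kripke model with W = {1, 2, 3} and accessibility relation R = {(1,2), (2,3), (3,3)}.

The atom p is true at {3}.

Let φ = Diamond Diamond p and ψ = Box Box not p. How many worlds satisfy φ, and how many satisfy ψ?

3 and 0

For Diamond Diamond p:
1: successors {2}; Diamond p there: 2:T. ✓
2: successors {3}; Diamond p there: 3:T. ✓
3: successors {3}; Diamond p there: 3:T. ✓
— 3 worlds.
For Box Box not p:
1: successors {2}; Box not p there: 2:F. ✗
2: successors {3}; Box not p there: 3:F. ✗
3: successors {3}; Box not p there: 3:F. ✗
— 0 worlds.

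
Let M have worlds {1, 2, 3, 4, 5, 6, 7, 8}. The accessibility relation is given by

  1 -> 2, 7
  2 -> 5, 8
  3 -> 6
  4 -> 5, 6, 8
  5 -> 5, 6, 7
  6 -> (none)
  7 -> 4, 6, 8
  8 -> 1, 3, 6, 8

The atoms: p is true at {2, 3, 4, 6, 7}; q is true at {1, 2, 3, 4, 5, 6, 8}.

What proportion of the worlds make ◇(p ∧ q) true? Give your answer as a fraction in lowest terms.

3/4

1: successors {2, 7}; p ∧ q there: 2:T, 7:F. ✓
2: successors {5, 8}; p ∧ q there: 5:F, 8:F. ✗
3: successors {6}; p ∧ q there: 6:T. ✓
4: successors {5, 6, 8}; p ∧ q there: 5:F, 6:T, 8:F. ✓
5: successors {5, 6, 7}; p ∧ q there: 5:F, 6:T, 7:F. ✓
6: no successors, so ◇(p ∧ q) fails. ✗
7: successors {4, 6, 8}; p ∧ q there: 4:T, 6:T, 8:F. ✓
8: successors {1, 3, 6, 8}; p ∧ q there: 1:F, 3:T, 6:T, 8:F. ✓
That's 6 of 8 worlds, so 6/8 = 3/4.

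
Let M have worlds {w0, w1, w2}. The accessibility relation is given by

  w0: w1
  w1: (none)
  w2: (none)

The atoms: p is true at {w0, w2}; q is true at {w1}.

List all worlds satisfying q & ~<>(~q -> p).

w0: q is F, ~<>(~q -> p) is F. ✗
w1: q is T, ~<>(~q -> p) is T. ✓
w2: q is F, ~<>(~q -> p) is T. ✗

{w1}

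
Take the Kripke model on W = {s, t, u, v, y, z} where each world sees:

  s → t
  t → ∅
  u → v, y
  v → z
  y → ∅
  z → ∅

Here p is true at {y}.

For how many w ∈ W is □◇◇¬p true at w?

s: successors {t}; ◇◇¬p there: t:F. ✗
t: no successors, so □◇◇¬p holds vacuously. ✓
u: successors {v, y}; ◇◇¬p there: v:F, y:F. ✗
v: successors {z}; ◇◇¬p there: z:F. ✗
y: no successors, so □◇◇¬p holds vacuously. ✓
z: no successors, so □◇◇¬p holds vacuously. ✓
Satisfying worlds: {t, y, z}.

3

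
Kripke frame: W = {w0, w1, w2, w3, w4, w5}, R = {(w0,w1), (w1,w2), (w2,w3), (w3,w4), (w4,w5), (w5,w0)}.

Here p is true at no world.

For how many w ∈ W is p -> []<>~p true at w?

6

w0: p is F, []<>~p is T. ✓
w1: p is F, []<>~p is T. ✓
w2: p is F, []<>~p is T. ✓
w3: p is F, []<>~p is T. ✓
w4: p is F, []<>~p is T. ✓
w5: p is F, []<>~p is T. ✓
Satisfying worlds: {w0, w1, w2, w3, w4, w5}.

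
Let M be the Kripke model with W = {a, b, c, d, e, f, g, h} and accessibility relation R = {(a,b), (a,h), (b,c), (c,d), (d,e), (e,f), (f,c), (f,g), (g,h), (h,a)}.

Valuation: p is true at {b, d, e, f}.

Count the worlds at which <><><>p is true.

a: successors {b, h}; <><>p there: b:T, h:T. ✓
b: successors {c}; <><>p there: c:T. ✓
c: successors {d}; <><>p there: d:T. ✓
d: successors {e}; <><>p there: e:F. ✗
e: successors {f}; <><>p there: f:T. ✓
f: successors {c, g}; <><>p there: c:T, g:F. ✓
g: successors {h}; <><>p there: h:T. ✓
h: successors {a}; <><>p there: a:F. ✗
Satisfying worlds: {a, b, c, e, f, g}.

6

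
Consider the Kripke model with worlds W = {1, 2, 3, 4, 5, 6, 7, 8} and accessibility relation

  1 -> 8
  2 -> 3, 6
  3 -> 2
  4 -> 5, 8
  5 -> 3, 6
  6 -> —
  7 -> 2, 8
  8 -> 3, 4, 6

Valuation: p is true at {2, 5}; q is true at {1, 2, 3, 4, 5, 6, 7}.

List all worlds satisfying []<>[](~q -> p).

{1, 3, 4, 6, 7}

1: successors {8}; <>[](~q -> p) there: 8:T. ✓
2: successors {3, 6}; <>[](~q -> p) there: 3:T, 6:F. ✗
3: successors {2}; <>[](~q -> p) there: 2:T. ✓
4: successors {5, 8}; <>[](~q -> p) there: 5:T, 8:T. ✓
5: successors {3, 6}; <>[](~q -> p) there: 3:T, 6:F. ✗
6: no successors, so []<>[](~q -> p) holds vacuously. ✓
7: successors {2, 8}; <>[](~q -> p) there: 2:T, 8:T. ✓
8: successors {3, 4, 6}; <>[](~q -> p) there: 3:T, 4:T, 6:F. ✗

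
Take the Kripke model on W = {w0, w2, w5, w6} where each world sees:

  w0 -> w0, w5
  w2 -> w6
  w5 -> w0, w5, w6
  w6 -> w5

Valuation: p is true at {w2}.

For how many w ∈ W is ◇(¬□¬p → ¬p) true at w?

4

w0: successors {w0, w5}; ¬□¬p → ¬p there: w0:T, w5:T. ✓
w2: successors {w6}; ¬□¬p → ¬p there: w6:T. ✓
w5: successors {w0, w5, w6}; ¬□¬p → ¬p there: w0:T, w5:T, w6:T. ✓
w6: successors {w5}; ¬□¬p → ¬p there: w5:T. ✓
Satisfying worlds: {w0, w2, w5, w6}.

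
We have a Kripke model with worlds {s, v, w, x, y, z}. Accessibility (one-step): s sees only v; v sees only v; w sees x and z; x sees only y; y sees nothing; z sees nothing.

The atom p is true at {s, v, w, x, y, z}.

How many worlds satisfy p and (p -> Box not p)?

s: p is T, p -> Box not p is F. ✗
v: p is T, p -> Box not p is F. ✗
w: p is T, p -> Box not p is F. ✗
x: p is T, p -> Box not p is F. ✗
y: p is T, p -> Box not p is T. ✓
z: p is T, p -> Box not p is T. ✓
Satisfying worlds: {y, z}.

2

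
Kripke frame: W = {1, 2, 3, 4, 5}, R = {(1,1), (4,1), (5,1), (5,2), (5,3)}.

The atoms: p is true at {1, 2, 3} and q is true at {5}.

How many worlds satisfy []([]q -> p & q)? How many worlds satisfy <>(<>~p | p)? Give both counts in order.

4 and 3

For []([]q -> p & q):
1: successors {1}; []q -> p & q there: 1:T. ✓
2: no successors, so []([]q -> p & q) holds vacuously. ✓
3: no successors, so []([]q -> p & q) holds vacuously. ✓
4: successors {1}; []q -> p & q there: 1:T. ✓
5: successors {1, 2, 3}; []q -> p & q there: 1:T, 2:F, 3:F. ✗
— 4 worlds.
For <>(<>~p | p):
1: successors {1}; <>~p | p there: 1:T. ✓
2: no successors, so <>(<>~p | p) fails. ✗
3: no successors, so <>(<>~p | p) fails. ✗
4: successors {1}; <>~p | p there: 1:T. ✓
5: successors {1, 2, 3}; <>~p | p there: 1:T, 2:T, 3:T. ✓
— 3 worlds.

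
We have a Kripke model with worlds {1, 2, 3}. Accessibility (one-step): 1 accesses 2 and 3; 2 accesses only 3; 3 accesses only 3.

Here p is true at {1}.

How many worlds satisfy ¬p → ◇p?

1: ¬p is F, ◇p is F. ✓
2: ¬p is T, ◇p is F. ✗
3: ¬p is T, ◇p is F. ✗
Satisfying worlds: {1}.

1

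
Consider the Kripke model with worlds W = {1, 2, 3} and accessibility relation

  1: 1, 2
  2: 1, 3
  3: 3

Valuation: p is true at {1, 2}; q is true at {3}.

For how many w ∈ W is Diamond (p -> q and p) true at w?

1: successors {1, 2}; p -> q and p there: 1:F, 2:F. ✗
2: successors {1, 3}; p -> q and p there: 1:F, 3:T. ✓
3: successors {3}; p -> q and p there: 3:T. ✓
Satisfying worlds: {2, 3}.

2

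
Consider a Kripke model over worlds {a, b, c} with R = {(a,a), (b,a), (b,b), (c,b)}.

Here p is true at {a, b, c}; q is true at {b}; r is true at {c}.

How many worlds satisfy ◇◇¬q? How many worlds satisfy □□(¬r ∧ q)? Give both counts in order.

3 and 0

For ◇◇¬q:
a: successors {a}; ◇¬q there: a:T. ✓
b: successors {a, b}; ◇¬q there: a:T, b:T. ✓
c: successors {b}; ◇¬q there: b:T. ✓
— 3 worlds.
For □□(¬r ∧ q):
a: successors {a}; □(¬r ∧ q) there: a:F. ✗
b: successors {a, b}; □(¬r ∧ q) there: a:F, b:F. ✗
c: successors {b}; □(¬r ∧ q) there: b:F. ✗
— 0 worlds.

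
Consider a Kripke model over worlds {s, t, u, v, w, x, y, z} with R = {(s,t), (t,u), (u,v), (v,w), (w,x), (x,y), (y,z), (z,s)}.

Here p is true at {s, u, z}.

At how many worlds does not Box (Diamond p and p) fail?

1

s: Box (Diamond p and p) is F. ✓
t: Box (Diamond p and p) is F. ✓
u: Box (Diamond p and p) is F. ✓
v: Box (Diamond p and p) is F. ✓
w: Box (Diamond p and p) is F. ✓
x: Box (Diamond p and p) is F. ✓
y: Box (Diamond p and p) is T. ✗
z: Box (Diamond p and p) is F. ✓
Satisfying worlds: {s, t, u, v, w, x, z}.
So not Box (Diamond p and p) fails at the other 1 world.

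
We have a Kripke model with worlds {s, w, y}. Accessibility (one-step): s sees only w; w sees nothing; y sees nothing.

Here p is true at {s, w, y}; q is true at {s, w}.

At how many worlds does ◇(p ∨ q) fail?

2

s: successors {w}; p ∨ q there: w:T. ✓
w: no successors, so ◇(p ∨ q) fails. ✗
y: no successors, so ◇(p ∨ q) fails. ✗
Satisfying worlds: {s}.
So ◇(p ∨ q) fails at the other 2 worlds.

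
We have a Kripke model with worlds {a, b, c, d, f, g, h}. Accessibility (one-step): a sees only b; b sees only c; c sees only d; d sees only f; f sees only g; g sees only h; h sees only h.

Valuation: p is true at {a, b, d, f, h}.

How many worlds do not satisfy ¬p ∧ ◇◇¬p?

a: ¬p is F, ◇◇¬p is T. ✗
b: ¬p is F, ◇◇¬p is F. ✗
c: ¬p is T, ◇◇¬p is F. ✗
d: ¬p is F, ◇◇¬p is T. ✗
f: ¬p is F, ◇◇¬p is F. ✗
g: ¬p is T, ◇◇¬p is F. ✗
h: ¬p is F, ◇◇¬p is F. ✗
Satisfying worlds: ∅.
So ¬p ∧ ◇◇¬p fails at the other 7 worlds.

7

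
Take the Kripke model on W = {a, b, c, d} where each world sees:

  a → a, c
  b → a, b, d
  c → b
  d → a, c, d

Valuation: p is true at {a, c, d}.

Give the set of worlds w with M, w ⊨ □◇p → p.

a: □◇p is F, p is T. ✓
b: □◇p is T, p is F. ✗
c: □◇p is T, p is T. ✓
d: □◇p is F, p is T. ✓

{a, c, d}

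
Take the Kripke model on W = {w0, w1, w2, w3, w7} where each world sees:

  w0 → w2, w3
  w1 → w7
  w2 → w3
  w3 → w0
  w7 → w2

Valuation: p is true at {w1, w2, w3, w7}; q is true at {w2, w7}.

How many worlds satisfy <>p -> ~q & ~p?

w0: <>p is T, ~q & ~p is T. ✓
w1: <>p is T, ~q & ~p is F. ✗
w2: <>p is T, ~q & ~p is F. ✗
w3: <>p is F, ~q & ~p is F. ✓
w7: <>p is T, ~q & ~p is F. ✗
Satisfying worlds: {w0, w3}.

2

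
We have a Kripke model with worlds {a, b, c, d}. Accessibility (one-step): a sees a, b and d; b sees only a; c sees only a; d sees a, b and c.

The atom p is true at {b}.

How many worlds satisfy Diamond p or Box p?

a: Diamond p is T, Box p is F. ✓
b: Diamond p is F, Box p is F. ✗
c: Diamond p is F, Box p is F. ✗
d: Diamond p is T, Box p is F. ✓
Satisfying worlds: {a, d}.

2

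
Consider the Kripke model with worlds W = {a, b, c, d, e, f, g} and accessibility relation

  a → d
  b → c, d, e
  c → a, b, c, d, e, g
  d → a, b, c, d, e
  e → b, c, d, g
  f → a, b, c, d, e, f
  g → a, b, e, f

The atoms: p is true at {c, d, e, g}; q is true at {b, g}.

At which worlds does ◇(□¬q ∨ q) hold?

a: successors {d}; □¬q ∨ q there: d:F. ✗
b: successors {c, d, e}; □¬q ∨ q there: c:F, d:F, e:F. ✗
c: successors {a, b, c, d, e, g}; □¬q ∨ q there: a:T, b:T, c:F, d:F, e:F, g:T. ✓
d: successors {a, b, c, d, e}; □¬q ∨ q there: a:T, b:T, c:F, d:F, e:F. ✓
e: successors {b, c, d, g}; □¬q ∨ q there: b:T, c:F, d:F, g:T. ✓
f: successors {a, b, c, d, e, f}; □¬q ∨ q there: a:T, b:T, c:F, d:F, e:F, f:F. ✓
g: successors {a, b, e, f}; □¬q ∨ q there: a:T, b:T, e:F, f:F. ✓

{c, d, e, f, g}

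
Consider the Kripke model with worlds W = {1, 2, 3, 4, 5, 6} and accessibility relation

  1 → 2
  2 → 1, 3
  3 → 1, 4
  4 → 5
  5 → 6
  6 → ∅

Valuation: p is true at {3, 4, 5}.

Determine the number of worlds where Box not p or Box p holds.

4

1: Box not p is T, Box p is F. ✓
2: Box not p is F, Box p is F. ✗
3: Box not p is F, Box p is F. ✗
4: Box not p is F, Box p is T. ✓
5: Box not p is T, Box p is F. ✓
6: Box not p is T, Box p is T. ✓
Satisfying worlds: {1, 4, 5, 6}.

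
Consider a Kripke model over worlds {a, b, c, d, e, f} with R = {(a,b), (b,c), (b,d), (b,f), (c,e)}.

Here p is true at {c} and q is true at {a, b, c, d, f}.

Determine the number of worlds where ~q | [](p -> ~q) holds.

a: ~q is F, [](p -> ~q) is T. ✓
b: ~q is F, [](p -> ~q) is F. ✗
c: ~q is F, [](p -> ~q) is T. ✓
d: ~q is F, [](p -> ~q) is T. ✓
e: ~q is T, [](p -> ~q) is T. ✓
f: ~q is F, [](p -> ~q) is T. ✓
Satisfying worlds: {a, c, d, e, f}.

5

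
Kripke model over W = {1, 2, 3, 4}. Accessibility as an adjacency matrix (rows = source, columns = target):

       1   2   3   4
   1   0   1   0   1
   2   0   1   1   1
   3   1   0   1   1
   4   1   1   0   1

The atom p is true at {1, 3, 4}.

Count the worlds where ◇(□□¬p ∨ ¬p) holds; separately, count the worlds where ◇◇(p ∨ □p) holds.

For ◇(□□¬p ∨ ¬p):
1: successors {2, 4}; □□¬p ∨ ¬p there: 2:T, 4:F. ✓
2: successors {2, 3, 4}; □□¬p ∨ ¬p there: 2:T, 3:F, 4:F. ✓
3: successors {1, 3, 4}; □□¬p ∨ ¬p there: 1:F, 3:F, 4:F. ✗
4: successors {1, 2, 4}; □□¬p ∨ ¬p there: 1:F, 2:T, 4:F. ✓
— 3 worlds.
For ◇◇(p ∨ □p):
1: successors {2, 4}; ◇(p ∨ □p) there: 2:T, 4:T. ✓
2: successors {2, 3, 4}; ◇(p ∨ □p) there: 2:T, 3:T, 4:T. ✓
3: successors {1, 3, 4}; ◇(p ∨ □p) there: 1:T, 3:T, 4:T. ✓
4: successors {1, 2, 4}; ◇(p ∨ □p) there: 1:T, 2:T, 4:T. ✓
— 4 worlds.

3 and 4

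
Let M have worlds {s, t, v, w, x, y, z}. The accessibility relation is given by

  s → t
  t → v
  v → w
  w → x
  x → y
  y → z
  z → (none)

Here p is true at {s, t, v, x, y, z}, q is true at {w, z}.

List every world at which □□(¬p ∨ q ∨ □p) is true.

{t, v, w, x, y, z}

s: successors {t}; □(¬p ∨ q ∨ □p) there: t:F. ✗
t: successors {v}; □(¬p ∨ q ∨ □p) there: v:T. ✓
v: successors {w}; □(¬p ∨ q ∨ □p) there: w:T. ✓
w: successors {x}; □(¬p ∨ q ∨ □p) there: x:T. ✓
x: successors {y}; □(¬p ∨ q ∨ □p) there: y:T. ✓
y: successors {z}; □(¬p ∨ q ∨ □p) there: z:T. ✓
z: no successors, so □□(¬p ∨ q ∨ □p) holds vacuously. ✓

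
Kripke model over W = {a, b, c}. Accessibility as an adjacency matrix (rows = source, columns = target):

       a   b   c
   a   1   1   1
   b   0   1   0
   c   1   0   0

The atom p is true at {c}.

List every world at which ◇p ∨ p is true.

{a, c}

a: ◇p is T, p is F. ✓
b: ◇p is F, p is F. ✗
c: ◇p is F, p is T. ✓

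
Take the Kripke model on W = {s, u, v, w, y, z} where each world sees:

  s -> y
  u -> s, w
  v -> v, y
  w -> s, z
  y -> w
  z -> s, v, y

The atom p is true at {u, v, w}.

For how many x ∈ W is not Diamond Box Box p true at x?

s: Diamond Box Box p is F. ✓
u: Diamond Box Box p is T. ✗
v: Diamond Box Box p is F. ✓
w: Diamond Box Box p is T. ✗
y: Diamond Box Box p is F. ✓
z: Diamond Box Box p is T. ✗
Satisfying worlds: {s, v, y}.

3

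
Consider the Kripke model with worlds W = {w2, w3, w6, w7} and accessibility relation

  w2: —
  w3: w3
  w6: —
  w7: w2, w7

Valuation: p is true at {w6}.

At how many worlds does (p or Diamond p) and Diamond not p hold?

0

w2: p or Diamond p is F, Diamond not p is F. ✗
w3: p or Diamond p is F, Diamond not p is T. ✗
w6: p or Diamond p is T, Diamond not p is F. ✗
w7: p or Diamond p is F, Diamond not p is T. ✗
Satisfying worlds: ∅.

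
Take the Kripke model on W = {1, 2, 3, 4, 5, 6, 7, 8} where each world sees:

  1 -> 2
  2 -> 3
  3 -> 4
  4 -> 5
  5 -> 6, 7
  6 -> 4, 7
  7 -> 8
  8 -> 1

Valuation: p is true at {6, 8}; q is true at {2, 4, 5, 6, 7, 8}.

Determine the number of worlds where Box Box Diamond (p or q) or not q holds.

5

1: Box Box Diamond (p or q) is T, not q is T. ✓
2: Box Box Diamond (p or q) is T, not q is F. ✓
3: Box Box Diamond (p or q) is T, not q is T. ✓
4: Box Box Diamond (p or q) is T, not q is F. ✓
5: Box Box Diamond (p or q) is F, not q is F. ✗
6: Box Box Diamond (p or q) is F, not q is F. ✗
7: Box Box Diamond (p or q) is T, not q is F. ✓
8: Box Box Diamond (p or q) is F, not q is F. ✗
Satisfying worlds: {1, 2, 3, 4, 7}.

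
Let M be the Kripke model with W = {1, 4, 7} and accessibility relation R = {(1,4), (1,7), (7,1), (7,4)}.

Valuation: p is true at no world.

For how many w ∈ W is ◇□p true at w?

1: successors {4, 7}; □p there: 4:T, 7:F. ✓
4: no successors, so ◇□p fails. ✗
7: successors {1, 4}; □p there: 1:F, 4:T. ✓
Satisfying worlds: {1, 7}.

2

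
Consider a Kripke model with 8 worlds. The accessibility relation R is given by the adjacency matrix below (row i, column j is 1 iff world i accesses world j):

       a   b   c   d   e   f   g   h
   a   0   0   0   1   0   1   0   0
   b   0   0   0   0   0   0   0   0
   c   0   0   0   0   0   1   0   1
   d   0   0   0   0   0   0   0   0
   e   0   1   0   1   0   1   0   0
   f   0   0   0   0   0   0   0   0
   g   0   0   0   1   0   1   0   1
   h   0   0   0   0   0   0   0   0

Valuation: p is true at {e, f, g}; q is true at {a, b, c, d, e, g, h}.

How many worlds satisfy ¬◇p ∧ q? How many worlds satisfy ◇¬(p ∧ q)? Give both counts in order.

3 and 4

For ¬◇p ∧ q:
a: ¬◇p is F, q is T. ✗
b: ¬◇p is T, q is T. ✓
c: ¬◇p is F, q is T. ✗
d: ¬◇p is T, q is T. ✓
e: ¬◇p is F, q is T. ✗
f: ¬◇p is T, q is F. ✗
g: ¬◇p is F, q is T. ✗
h: ¬◇p is T, q is T. ✓
— 3 worlds.
For ◇¬(p ∧ q):
a: successors {d, f}; ¬(p ∧ q) there: d:T, f:T. ✓
b: no successors, so ◇¬(p ∧ q) fails. ✗
c: successors {f, h}; ¬(p ∧ q) there: f:T, h:T. ✓
d: no successors, so ◇¬(p ∧ q) fails. ✗
e: successors {b, d, f}; ¬(p ∧ q) there: b:T, d:T, f:T. ✓
f: no successors, so ◇¬(p ∧ q) fails. ✗
g: successors {d, f, h}; ¬(p ∧ q) there: d:T, f:T, h:T. ✓
h: no successors, so ◇¬(p ∧ q) fails. ✗
— 4 worlds.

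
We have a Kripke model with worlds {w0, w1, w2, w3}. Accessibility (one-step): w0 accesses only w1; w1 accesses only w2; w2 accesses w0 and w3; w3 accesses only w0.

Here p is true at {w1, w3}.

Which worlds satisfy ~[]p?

w0: []p is T. ✗
w1: []p is F. ✓
w2: []p is F. ✓
w3: []p is F. ✓

{w1, w2, w3}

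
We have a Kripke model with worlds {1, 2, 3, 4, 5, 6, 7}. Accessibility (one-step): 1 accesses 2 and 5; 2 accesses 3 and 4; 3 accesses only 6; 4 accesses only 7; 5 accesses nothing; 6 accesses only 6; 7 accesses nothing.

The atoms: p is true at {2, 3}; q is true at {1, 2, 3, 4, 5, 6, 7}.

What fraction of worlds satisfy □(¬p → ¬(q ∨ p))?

2/7

1: successors {2, 5}; ¬p → ¬(q ∨ p) there: 2:T, 5:F. ✗
2: successors {3, 4}; ¬p → ¬(q ∨ p) there: 3:T, 4:F. ✗
3: successors {6}; ¬p → ¬(q ∨ p) there: 6:F. ✗
4: successors {7}; ¬p → ¬(q ∨ p) there: 7:F. ✗
5: no successors, so □(¬p → ¬(q ∨ p)) holds vacuously. ✓
6: successors {6}; ¬p → ¬(q ∨ p) there: 6:F. ✗
7: no successors, so □(¬p → ¬(q ∨ p)) holds vacuously. ✓
That's 2 of 7 worlds, so 2/7.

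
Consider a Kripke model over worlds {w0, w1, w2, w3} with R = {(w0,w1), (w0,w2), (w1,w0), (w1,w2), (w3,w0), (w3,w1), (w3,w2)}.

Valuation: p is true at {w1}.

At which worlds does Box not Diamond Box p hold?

w0: successors {w1, w2}; not Diamond Box p there: w1:F, w2:T. ✗
w1: successors {w0, w2}; not Diamond Box p there: w0:F, w2:T. ✗
w2: no successors, so Box not Diamond Box p holds vacuously. ✓
w3: successors {w0, w1, w2}; not Diamond Box p there: w0:F, w1:F, w2:T. ✗

{w2}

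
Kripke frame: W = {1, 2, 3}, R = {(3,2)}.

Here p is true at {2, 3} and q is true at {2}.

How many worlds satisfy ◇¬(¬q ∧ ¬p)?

1: no successors, so ◇¬(¬q ∧ ¬p) fails. ✗
2: no successors, so ◇¬(¬q ∧ ¬p) fails. ✗
3: successors {2}; ¬(¬q ∧ ¬p) there: 2:T. ✓
Satisfying worlds: {3}.

1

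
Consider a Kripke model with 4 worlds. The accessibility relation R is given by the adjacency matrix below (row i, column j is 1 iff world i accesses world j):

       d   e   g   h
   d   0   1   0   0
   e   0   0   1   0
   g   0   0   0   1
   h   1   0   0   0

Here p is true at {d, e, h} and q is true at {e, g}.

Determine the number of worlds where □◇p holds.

d: successors {e}; ◇p there: e:F. ✗
e: successors {g}; ◇p there: g:T. ✓
g: successors {h}; ◇p there: h:T. ✓
h: successors {d}; ◇p there: d:T. ✓
Satisfying worlds: {e, g, h}.

3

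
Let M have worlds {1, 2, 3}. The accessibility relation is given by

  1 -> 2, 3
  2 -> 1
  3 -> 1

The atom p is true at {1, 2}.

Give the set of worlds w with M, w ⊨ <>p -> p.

1: <>p is T, p is T. ✓
2: <>p is T, p is T. ✓
3: <>p is T, p is F. ✗

{1, 2}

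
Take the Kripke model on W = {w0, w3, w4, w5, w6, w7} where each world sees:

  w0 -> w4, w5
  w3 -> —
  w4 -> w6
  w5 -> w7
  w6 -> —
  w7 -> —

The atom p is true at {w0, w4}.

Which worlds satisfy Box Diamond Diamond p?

{w3, w6, w7}

w0: successors {w4, w5}; Diamond Diamond p there: w4:F, w5:F. ✗
w3: no successors, so Box Diamond Diamond p holds vacuously. ✓
w4: successors {w6}; Diamond Diamond p there: w6:F. ✗
w5: successors {w7}; Diamond Diamond p there: w7:F. ✗
w6: no successors, so Box Diamond Diamond p holds vacuously. ✓
w7: no successors, so Box Diamond Diamond p holds vacuously. ✓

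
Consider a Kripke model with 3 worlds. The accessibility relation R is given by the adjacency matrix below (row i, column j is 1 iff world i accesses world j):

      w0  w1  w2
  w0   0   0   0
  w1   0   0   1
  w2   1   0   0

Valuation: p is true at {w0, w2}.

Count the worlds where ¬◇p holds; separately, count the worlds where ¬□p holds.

For ¬◇p:
w0: ◇p is F. ✓
w1: ◇p is T. ✗
w2: ◇p is T. ✗
— 1 world.
For ¬□p:
w0: □p is T. ✗
w1: □p is T. ✗
w2: □p is T. ✗
— 0 worlds.

1 and 0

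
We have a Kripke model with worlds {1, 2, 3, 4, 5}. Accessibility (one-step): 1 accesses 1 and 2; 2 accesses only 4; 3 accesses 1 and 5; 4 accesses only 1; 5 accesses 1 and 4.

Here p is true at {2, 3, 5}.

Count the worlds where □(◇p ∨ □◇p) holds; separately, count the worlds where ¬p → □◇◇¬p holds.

For □(◇p ∨ □◇p):
1: successors {1, 2}; ◇p ∨ □◇p there: 1:T, 2:F. ✗
2: successors {4}; ◇p ∨ □◇p there: 4:T. ✓
3: successors {1, 5}; ◇p ∨ □◇p there: 1:T, 5:F. ✗
4: successors {1}; ◇p ∨ □◇p there: 1:T. ✓
5: successors {1, 4}; ◇p ∨ □◇p there: 1:T, 4:T. ✓
— 3 worlds.
For ¬p → □◇◇¬p:
1: ¬p is T, □◇◇¬p is T. ✓
2: ¬p is F, □◇◇¬p is T. ✓
3: ¬p is F, □◇◇¬p is T. ✓
4: ¬p is T, □◇◇¬p is T. ✓
5: ¬p is F, □◇◇¬p is T. ✓
— 5 worlds.

3 and 5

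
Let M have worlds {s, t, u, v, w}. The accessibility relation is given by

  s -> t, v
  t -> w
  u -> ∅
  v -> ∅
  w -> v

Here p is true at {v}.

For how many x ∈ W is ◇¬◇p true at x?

s: successors {t, v}; ¬◇p there: t:T, v:T. ✓
t: successors {w}; ¬◇p there: w:F. ✗
u: no successors, so ◇¬◇p fails. ✗
v: no successors, so ◇¬◇p fails. ✗
w: successors {v}; ¬◇p there: v:T. ✓
Satisfying worlds: {s, w}.

2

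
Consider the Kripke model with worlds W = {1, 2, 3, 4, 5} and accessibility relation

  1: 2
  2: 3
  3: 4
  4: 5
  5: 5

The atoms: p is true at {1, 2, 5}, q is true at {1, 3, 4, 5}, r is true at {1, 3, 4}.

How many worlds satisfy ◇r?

1: successors {2}; r there: 2:F. ✗
2: successors {3}; r there: 3:T. ✓
3: successors {4}; r there: 4:T. ✓
4: successors {5}; r there: 5:F. ✗
5: successors {5}; r there: 5:F. ✗
Satisfying worlds: {2, 3}.

2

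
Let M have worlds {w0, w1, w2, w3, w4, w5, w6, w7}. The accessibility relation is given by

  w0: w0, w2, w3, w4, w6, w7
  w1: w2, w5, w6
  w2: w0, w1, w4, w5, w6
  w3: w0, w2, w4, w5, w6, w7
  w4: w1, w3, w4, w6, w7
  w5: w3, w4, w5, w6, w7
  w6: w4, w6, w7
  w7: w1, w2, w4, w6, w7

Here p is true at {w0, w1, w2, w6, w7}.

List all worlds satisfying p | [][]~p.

{w0, w1, w2, w6, w7}

w0: p is T, [][]~p is F. ✓
w1: p is T, [][]~p is F. ✓
w2: p is T, [][]~p is F. ✓
w3: p is F, [][]~p is F. ✗
w4: p is F, [][]~p is F. ✗
w5: p is F, [][]~p is F. ✗
w6: p is T, [][]~p is F. ✓
w7: p is T, [][]~p is F. ✓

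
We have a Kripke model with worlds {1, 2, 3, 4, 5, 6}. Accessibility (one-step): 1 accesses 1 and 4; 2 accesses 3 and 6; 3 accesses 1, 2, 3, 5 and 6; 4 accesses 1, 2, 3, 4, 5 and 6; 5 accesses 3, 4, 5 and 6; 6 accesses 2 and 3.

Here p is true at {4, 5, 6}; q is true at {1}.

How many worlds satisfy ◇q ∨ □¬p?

4

1: ◇q is T, □¬p is F. ✓
2: ◇q is F, □¬p is F. ✗
3: ◇q is T, □¬p is F. ✓
4: ◇q is T, □¬p is F. ✓
5: ◇q is F, □¬p is F. ✗
6: ◇q is F, □¬p is T. ✓
Satisfying worlds: {1, 3, 4, 6}.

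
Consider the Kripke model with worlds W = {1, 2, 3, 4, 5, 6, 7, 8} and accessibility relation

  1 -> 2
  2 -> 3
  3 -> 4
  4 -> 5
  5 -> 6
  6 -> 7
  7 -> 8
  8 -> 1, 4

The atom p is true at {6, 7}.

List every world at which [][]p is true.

1: successors {2}; []p there: 2:F. ✗
2: successors {3}; []p there: 3:F. ✗
3: successors {4}; []p there: 4:F. ✗
4: successors {5}; []p there: 5:T. ✓
5: successors {6}; []p there: 6:T. ✓
6: successors {7}; []p there: 7:F. ✗
7: successors {8}; []p there: 8:F. ✗
8: successors {1, 4}; []p there: 1:F, 4:F. ✗

{4, 5}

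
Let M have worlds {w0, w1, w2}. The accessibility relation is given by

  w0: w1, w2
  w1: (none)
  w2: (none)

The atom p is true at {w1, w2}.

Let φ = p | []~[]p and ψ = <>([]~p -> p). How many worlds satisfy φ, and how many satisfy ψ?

For p | []~[]p:
w0: p is F, []~[]p is F. ✗
w1: p is T, []~[]p is T. ✓
w2: p is T, []~[]p is T. ✓
— 2 worlds.
For <>([]~p -> p):
w0: successors {w1, w2}; []~p -> p there: w1:T, w2:T. ✓
w1: no successors, so <>([]~p -> p) fails. ✗
w2: no successors, so <>([]~p -> p) fails. ✗
— 1 world.

2 and 1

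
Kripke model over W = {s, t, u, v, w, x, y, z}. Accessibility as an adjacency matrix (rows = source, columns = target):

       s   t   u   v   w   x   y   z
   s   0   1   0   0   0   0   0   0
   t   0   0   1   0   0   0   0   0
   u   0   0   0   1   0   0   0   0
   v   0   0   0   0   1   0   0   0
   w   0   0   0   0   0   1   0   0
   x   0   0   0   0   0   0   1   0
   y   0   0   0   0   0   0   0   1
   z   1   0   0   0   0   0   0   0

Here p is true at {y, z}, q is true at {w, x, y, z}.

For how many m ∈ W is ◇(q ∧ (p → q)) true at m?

s: successors {t}; q ∧ (p → q) there: t:F. ✗
t: successors {u}; q ∧ (p → q) there: u:F. ✗
u: successors {v}; q ∧ (p → q) there: v:F. ✗
v: successors {w}; q ∧ (p → q) there: w:T. ✓
w: successors {x}; q ∧ (p → q) there: x:T. ✓
x: successors {y}; q ∧ (p → q) there: y:T. ✓
y: successors {z}; q ∧ (p → q) there: z:T. ✓
z: successors {s}; q ∧ (p → q) there: s:F. ✗
Satisfying worlds: {v, w, x, y}.

4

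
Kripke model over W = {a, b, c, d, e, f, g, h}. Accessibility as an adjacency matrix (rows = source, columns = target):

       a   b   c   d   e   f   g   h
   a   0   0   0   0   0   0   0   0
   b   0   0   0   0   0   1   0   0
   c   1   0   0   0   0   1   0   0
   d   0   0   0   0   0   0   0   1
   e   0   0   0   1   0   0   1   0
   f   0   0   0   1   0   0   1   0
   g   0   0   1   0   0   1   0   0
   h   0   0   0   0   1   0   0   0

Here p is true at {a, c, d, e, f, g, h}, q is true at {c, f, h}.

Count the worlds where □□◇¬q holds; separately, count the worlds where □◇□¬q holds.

For □□◇¬q:
a: no successors, so □□◇¬q holds vacuously. ✓
b: successors {f}; □◇¬q there: f:F. ✗
c: successors {a, f}; □◇¬q there: a:T, f:F. ✗
d: successors {h}; □◇¬q there: h:T. ✓
e: successors {d, g}; □◇¬q there: d:T, g:T. ✓
f: successors {d, g}; □◇¬q there: d:T, g:T. ✓
g: successors {c, f}; □◇¬q there: c:F, f:F. ✗
h: successors {e}; □◇¬q there: e:F. ✗
— 4 worlds.
For □◇□¬q:
a: no successors, so □◇□¬q holds vacuously. ✓
b: successors {f}; ◇□¬q there: f:F. ✗
c: successors {a, f}; ◇□¬q there: a:F, f:F. ✗
d: successors {h}; ◇□¬q there: h:T. ✓
e: successors {d, g}; ◇□¬q there: d:T, g:T. ✓
f: successors {d, g}; ◇□¬q there: d:T, g:T. ✓
g: successors {c, f}; ◇□¬q there: c:T, f:F. ✗
h: successors {e}; ◇□¬q there: e:F. ✗
— 4 worlds.

4 and 4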